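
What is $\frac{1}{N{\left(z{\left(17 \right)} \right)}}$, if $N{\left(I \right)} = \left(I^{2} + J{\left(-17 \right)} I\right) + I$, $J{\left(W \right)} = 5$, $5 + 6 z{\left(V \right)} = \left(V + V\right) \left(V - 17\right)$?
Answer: $- \frac{36}{155} \approx -0.23226$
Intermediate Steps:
$z{\left(V \right)} = - \frac{5}{6} + \frac{V \left(-17 + V\right)}{3}$ ($z{\left(V \right)} = - \frac{5}{6} + \frac{\left(V + V\right) \left(V - 17\right)}{6} = - \frac{5}{6} + \frac{2 V \left(-17 + V\right)}{6} = - \frac{5}{6} + \frac{V \left(-17 + V\right)}{3}$)
$N{\left(I \right)} = I^{2} + 6 I$ ($N{\left(I \right)} = \left(I^{2} + 5 I\right) + I = I^{2} + 6 I$)
$\frac{1}{N{\left(z{\left(17 \right)} \right)}} = \frac{1}{\left(- \frac{5}{6} - \frac{289}{3} + \frac{17^{2}}{3}\right) \left(6 - \left(\frac{583}{6} - \frac{289}{3}\right)\right)} = \frac{1}{\left(- \frac{5}{6} - \frac{289}{3} + \frac{1}{3} \cdot 289\right) \left(6 - \frac{5}{6}\right)} = \frac{1}{\left(- \frac{5}{6} - \frac{289}{3} + \frac{289}{3}\right) \left(6 - \frac{5}{6}\right)} = \frac{1}{\left(- \frac{5}{6}\right) \left(6 - \frac{5}{6}\right)} = \frac{1}{\left(- \frac{5}{6}\right) \frac{31}{6}} = \frac{1}{- \frac{155}{36}} = - \frac{36}{155}$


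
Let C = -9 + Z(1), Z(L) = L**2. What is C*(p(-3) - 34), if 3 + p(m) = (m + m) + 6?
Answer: 296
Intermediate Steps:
p(m) = 3 + 2*m (p(m) = -3 + ((m + m) + 6) = -3 + (2*m + 6) = -3 + (6 + 2*m) = 3 + 2*m)
C = -8 (C = -9 + 1**2 = -9 + 1 = -8)
C*(p(-3) - 34) = -8*((3 + 2*(-3)) - 34) = -8*((3 - 6) - 34) = -8*(-3 - 34) = -8*(-37) = 296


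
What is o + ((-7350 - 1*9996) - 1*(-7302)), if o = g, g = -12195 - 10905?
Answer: -33144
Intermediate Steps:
g = -23100
o = -23100
o + ((-7350 - 1*9996) - 1*(-7302)) = -23100 + ((-7350 - 1*9996) - 1*(-7302)) = -23100 + ((-7350 - 9996) + 7302) = -23100 + (-17346 + 7302) = -23100 - 10044 = -33144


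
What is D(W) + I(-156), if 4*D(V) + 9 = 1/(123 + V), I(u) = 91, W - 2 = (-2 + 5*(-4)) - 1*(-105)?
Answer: 73841/832 ≈ 88.751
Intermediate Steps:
W = 85 (W = 2 + ((-2 + 5*(-4)) - 1*(-105)) = 2 + ((-2 - 20) + 105) = 2 + (-22 + 105) = 2 + 83 = 85)
D(V) = -9/4 + 1/(4*(123 + V))
D(W) + I(-156) = (-1106 - 9*85)/(4*(123 + 85)) + 91 = (¼)*(-1106 - 765)/208 + 91 = (¼)*(1/208)*(-1871) + 91 = -1871/832 + 91 = 73841/832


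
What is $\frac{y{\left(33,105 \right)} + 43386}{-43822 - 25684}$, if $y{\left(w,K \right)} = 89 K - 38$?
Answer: $- \frac{2291}{3022} \approx -0.75811$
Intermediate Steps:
$y{\left(w,K \right)} = -38 + 89 K$
$\frac{y{\left(33,105 \right)} + 43386}{-43822 - 25684} = \frac{\left(-38 + 89 \cdot 105\right) + 43386}{-43822 - 25684} = \frac{\left(-38 + 9345\right) + 43386}{-69506} = \left(9307 + 43386\right) \left(- \frac{1}{69506}\right) = 52693 \left(- \frac{1}{69506}\right) = - \frac{2291}{3022}$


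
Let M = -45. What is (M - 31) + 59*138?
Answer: 8066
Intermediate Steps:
(M - 31) + 59*138 = (-45 - 31) + 59*138 = -76 + 8142 = 8066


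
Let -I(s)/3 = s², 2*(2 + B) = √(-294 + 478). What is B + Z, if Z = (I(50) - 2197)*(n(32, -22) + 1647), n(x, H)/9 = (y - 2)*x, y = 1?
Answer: -13178225 + √46 ≈ -1.3178e+7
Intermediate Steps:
B = -2 + √46 (B = -2 + √(-294 + 478)/2 = -2 + √184/2 = -2 + (2*√46)/2 = -2 + √46 ≈ 4.7823)
n(x, H) = -9*x (n(x, H) = 9*((1 - 2)*x) = 9*(-x) = -9*x)
I(s) = -3*s²
Z = -13178223 (Z = (-3*50² - 2197)*(-9*32 + 1647) = (-3*2500 - 2197)*(-288 + 1647) = (-7500 - 2197)*1359 = -9697*1359 = -13178223)
B + Z = (-2 + √46) - 13178223 = -13178225 + √46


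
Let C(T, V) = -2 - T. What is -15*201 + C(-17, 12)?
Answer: -3000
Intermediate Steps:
-15*201 + C(-17, 12) = -15*201 + (-2 - 1*(-17)) = -3015 + (-2 + 17) = -3015 + 15 = -3000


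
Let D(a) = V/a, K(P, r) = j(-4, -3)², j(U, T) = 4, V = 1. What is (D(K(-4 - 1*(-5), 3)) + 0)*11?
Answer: 11/16 ≈ 0.68750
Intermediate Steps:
K(P, r) = 16 (K(P, r) = 4² = 16)
D(a) = 1/a
(D(K(-4 - 1*(-5), 3)) + 0)*11 = (1/16 + 0)*11 = (1/16)*11 = 11/16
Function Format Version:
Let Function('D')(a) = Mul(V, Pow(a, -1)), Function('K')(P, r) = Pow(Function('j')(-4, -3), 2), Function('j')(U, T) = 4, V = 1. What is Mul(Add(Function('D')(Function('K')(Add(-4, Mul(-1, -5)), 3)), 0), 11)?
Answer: Rational(11, 16) ≈ 0.68750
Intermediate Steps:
Function('K')(P, r) = 16 (Function('K')(P, r) = Pow(4, 2) = 16)
Function('D')(a) = Pow(a, -1) (Function('D')(a) = Mul(1, Pow(a, -1)) = Pow(a, -1))
Mul(Add(Function('D')(Function('K')(Add(-4, Mul(-1, -5)), 3)), 0), 11) = Mul(Add(Pow(16, -1), 0), 11) = Mul(Add(Rational(1, 16), 0), 11) = Mul(Rational(1, 16), 11) = Rational(11, 16)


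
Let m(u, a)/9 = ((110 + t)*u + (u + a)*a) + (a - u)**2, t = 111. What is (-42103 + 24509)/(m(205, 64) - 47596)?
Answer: -8797/347011 ≈ -0.025351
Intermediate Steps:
m(u, a) = 9*(a - u)**2 + 1989*u + 9*a*(a + u) (m(u, a) = 9*(((110 + 111)*u + (u + a)*a) + (a - u)**2) = 9*((221*u + (a + u)*a) + (a - u)**2) = 9*((221*u + a*(a + u)) + (a - u)**2) = 9*((a - u)**2 + 221*u + a*(a + u)) = 9*(a - u)**2 + 1989*u + 9*a*(a + u))
(-42103 + 24509)/(m(205, 64) - 47596) = (-42103 + 24509)/((9*64**2 + 9*(64 - 1*205)**2 + 1989*205 + 9*64*205) - 47596) = -17594/((9*4096 + 9*(64 - 205)**2 + 407745 + 118080) - 47596) = -17594/((36864 + 9*(-141)**2 + 407745 + 118080) - 47596) = -17594/((36864 + 9*19881 + 407745 + 118080) - 47596) = -17594/((36864 + 178929 + 407745 + 118080) - 47596) = -17594/(741618 - 47596) = -17594/694022 = -17594*1/694022 = -8797/347011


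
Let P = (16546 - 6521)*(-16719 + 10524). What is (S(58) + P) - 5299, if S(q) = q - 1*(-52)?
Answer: -62110064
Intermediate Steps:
P = -62104875 (P = 10025*(-6195) = -62104875)
S(q) = 52 + q (S(q) = q + 52 = 52 + q)
(S(58) + P) - 5299 = ((52 + 58) - 62104875) - 5299 = (110 - 62104875) - 5299 = -62104765 - 5299 = -62110064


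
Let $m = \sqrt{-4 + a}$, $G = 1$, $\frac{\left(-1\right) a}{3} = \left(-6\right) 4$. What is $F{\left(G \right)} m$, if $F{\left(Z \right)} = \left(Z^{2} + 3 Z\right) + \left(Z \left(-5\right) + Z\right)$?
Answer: $0$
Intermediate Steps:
$a = 72$ ($a = - 3 \left(\left(-6\right) 4\right) = \left(-3\right) \left(-24\right) = 72$)
$F{\left(Z \right)} = Z^{2} - Z$ ($F{\left(Z \right)} = \left(Z^{2} + 3 Z\right) + \left(- 5 Z + Z\right) = \left(Z^{2} + 3 Z\right) - 4 Z = Z^{2} - Z$)
$m = 2 \sqrt{17}$ ($m = \sqrt{-4 + 72} = \sqrt{68} = 2 \sqrt{17} \approx 8.2462$)
$F{\left(G \right)} m = 1 \left(-1 + 1\right) 2 \sqrt{17} = 1 \cdot 0 \cdot 2 \sqrt{17} = 0 \cdot 2 \sqrt{17} = 0$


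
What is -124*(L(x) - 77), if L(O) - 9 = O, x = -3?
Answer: 8804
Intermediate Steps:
L(O) = 9 + O
-124*(L(x) - 77) = -124*((9 - 3) - 77) = -124*(6 - 77) = -124*(-71) = 8804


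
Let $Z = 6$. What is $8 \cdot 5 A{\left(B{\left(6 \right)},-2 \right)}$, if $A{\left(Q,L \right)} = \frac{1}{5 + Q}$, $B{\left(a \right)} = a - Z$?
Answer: $8$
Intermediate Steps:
$B{\left(a \right)} = -6 + a$ ($B{\left(a \right)} = a - 6 = -6 + a$)
$8 \cdot 5 A{\left(B{\left(6 \right)},-2 \right)} = \frac{8 \cdot 5}{5 + \left(-6 + 6\right)} = \frac{40}{5 + 0} = \frac{40}{5} = 40 \cdot \frac{1}{5} = 8$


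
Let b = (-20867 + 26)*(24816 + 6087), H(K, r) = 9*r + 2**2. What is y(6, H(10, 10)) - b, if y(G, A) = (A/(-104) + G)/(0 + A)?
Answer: 3148113579889/4888 ≈ 6.4405e+8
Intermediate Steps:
H(K, r) = 4 + 9*r (H(K, r) = 9*r + 4 = 4 + 9*r)
b = -644049423 (b = -20841*30903 = -644049423)
y(G, A) = (G - A/104)/A (y(G, A) = (A*(-1/104) + G)/A = (-A/104 + G)/A = (G - A/104)/A)
y(6, H(10, 10)) - b = (6 - (4 + 9*10)/104)/(4 + 9*10) - 1*(-644049423) = (6 - (4 + 90)/104)/(4 + 90) + 644049423 = (6 - 1/104*94)/94 + 644049423 = (6 - 47/52)/94 + 644049423 = (1/94)*(265/52) + 644049423 = 265/4888 + 644049423 = 3148113579889/4888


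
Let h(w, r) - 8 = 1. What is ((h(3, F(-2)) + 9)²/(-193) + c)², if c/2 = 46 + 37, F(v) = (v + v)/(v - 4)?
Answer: 1005777796/37249 ≈ 27001.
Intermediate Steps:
F(v) = 2*v/(-4 + v) (F(v) = (2*v)/(-4 + v) = 2*v/(-4 + v))
h(w, r) = 9 (h(w, r) = 8 + 1 = 9)
c = 166 (c = 2*(46 + 37) = 2*83 = 166)
((h(3, F(-2)) + 9)²/(-193) + c)² = ((9 + 9)²/(-193) + 166)² = (18²*(-1/193) + 166)² = (324*(-1/193) + 166)² = (-324/193 + 166)² = (31714/193)² = 1005777796/37249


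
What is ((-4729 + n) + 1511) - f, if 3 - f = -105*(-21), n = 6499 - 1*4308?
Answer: 1175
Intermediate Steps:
n = 2191 (n = 6499 - 4308 = 2191)
f = -2202 (f = 3 - (-105)*(-21) = 3 - 1*2205 = 3 - 2205 = -2202)
((-4729 + n) + 1511) - f = ((-4729 + 2191) + 1511) - 1*(-2202) = (-2538 + 1511) + 2202 = -1027 + 2202 = 1175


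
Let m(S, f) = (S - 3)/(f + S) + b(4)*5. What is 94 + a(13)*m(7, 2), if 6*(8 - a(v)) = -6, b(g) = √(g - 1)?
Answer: 98 + 45*√3 ≈ 175.94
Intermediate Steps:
b(g) = √(-1 + g)
m(S, f) = 5*√3 + (-3 + S)/(S + f) (m(S, f) = (S - 3)/(f + S) + √(-1 + 4)*5 = (-3 + S)/(S + f) + √3*5 = (-3 + S)/(S + f) + 5*√3 = 5*√3 + (-3 + S)/(S + f))
a(v) = 9 (a(v) = 8 - ⅙*(-6) = 8 + 1 = 9)
94 + a(13)*m(7, 2) = 94 + 9*((-3 + 7 + 5*7*√3 + 5*2*√3)/(7 + 2)) = 94 + 9*((-3 + 7 + 35*√3 + 10*√3)/9) = 94 + 9*((4 + 45*√3)/9) = 94 + 9*(4/9 + 5*√3) = 94 + (4 + 45*√3) = 98 + 45*√3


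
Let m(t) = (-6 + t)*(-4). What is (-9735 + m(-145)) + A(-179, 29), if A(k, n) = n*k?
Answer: -14322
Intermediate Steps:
m(t) = 24 - 4*t
A(k, n) = k*n
(-9735 + m(-145)) + A(-179, 29) = (-9735 + (24 - 4*(-145))) - 179*29 = (-9735 + (24 + 580)) - 5191 = (-9735 + 604) - 5191 = -9131 - 5191 = -14322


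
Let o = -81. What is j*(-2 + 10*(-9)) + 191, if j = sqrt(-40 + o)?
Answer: 191 - 1012*I ≈ 191.0 - 1012.0*I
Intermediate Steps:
j = 11*I (j = sqrt(-40 - 81) = sqrt(-121) = 11*I ≈ 11.0*I)
j*(-2 + 10*(-9)) + 191 = (11*I)*(-2 + 10*(-9)) + 191 = (11*I)*(-2 - 90) + 191 = (11*I)*(-92) + 191 = -1012*I + 191 = 191 - 1012*I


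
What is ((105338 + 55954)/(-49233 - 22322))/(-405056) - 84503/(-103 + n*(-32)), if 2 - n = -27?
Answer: 612304175849573/7470569831120 ≈ 81.962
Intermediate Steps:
n = 29 (n = 2 - 1*(-27) = 2 + 27 = 29)
((105338 + 55954)/(-49233 - 22322))/(-405056) - 84503/(-103 + n*(-32)) = ((105338 + 55954)/(-49233 - 22322))/(-405056) - 84503/(-103 + 29*(-32)) = (161292/(-71555))*(-1/405056) - 84503/(-103 - 928) = (161292*(-1/71555))*(-1/405056) - 84503/(-1031) = -161292/71555*(-1/405056) - 84503*(-1/1031) = 40323/7245945520 + 84503/1031 = 612304175849573/7470569831120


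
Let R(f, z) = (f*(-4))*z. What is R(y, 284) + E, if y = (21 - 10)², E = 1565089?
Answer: 1427633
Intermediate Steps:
y = 121 (y = 11² = 121)
R(f, z) = -4*f*z (R(f, z) = (-4*f)*z = -4*f*z)
R(y, 284) + E = -4*121*284 + 1565089 = -137456 + 1565089 = 1427633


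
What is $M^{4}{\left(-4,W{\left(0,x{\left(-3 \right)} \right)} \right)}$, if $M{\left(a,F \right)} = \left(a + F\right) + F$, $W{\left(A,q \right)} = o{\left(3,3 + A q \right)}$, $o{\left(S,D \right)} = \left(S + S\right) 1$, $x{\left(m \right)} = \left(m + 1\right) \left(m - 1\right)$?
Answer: $4096$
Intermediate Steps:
$x{\left(m \right)} = \left(1 + m\right) \left(-1 + m\right)$
$o{\left(S,D \right)} = 2 S$ ($o{\left(S,D \right)} = 2 S 1 = 2 S$)
$W{\left(A,q \right)} = 6$ ($W{\left(A,q \right)} = 2 \cdot 3 = 6$)
$M{\left(a,F \right)} = a + 2 F$ ($M{\left(a,F \right)} = \left(F + a\right) + F = a + 2 F$)
$M^{4}{\left(-4,W{\left(0,x{\left(-3 \right)} \right)} \right)} = \left(-4 + 2 \cdot 6\right)^{4} = \left(-4 + 12\right)^{4} = 8^{4} = 4096$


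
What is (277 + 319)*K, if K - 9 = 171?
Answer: 107280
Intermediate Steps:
K = 180 (K = 9 + 171 = 180)
(277 + 319)*K = (277 + 319)*180 = 596*180 = 107280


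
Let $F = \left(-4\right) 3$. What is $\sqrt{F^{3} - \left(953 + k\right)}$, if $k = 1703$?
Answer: $4 i \sqrt{274} \approx 66.212 i$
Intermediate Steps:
$F = -12$
$\sqrt{F^{3} - \left(953 + k\right)} = \sqrt{\left(-12\right)^{3} - 2656} = \sqrt{-1728 - 2656} = \sqrt{-4384} = 4 i \sqrt{274}$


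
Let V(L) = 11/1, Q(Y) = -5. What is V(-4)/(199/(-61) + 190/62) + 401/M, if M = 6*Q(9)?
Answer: -17591/255 ≈ -68.984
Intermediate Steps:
V(L) = 11 (V(L) = 11*1 = 11)
M = -30 (M = 6*(-5) = -30)
V(-4)/(199/(-61) + 190/62) + 401/M = 11/(199/(-61) + 190/62) + 401/(-30) = 11/(199*(-1/61) + 190*(1/62)) + 401*(-1/30) = 11/(-199/61 + 95/31) - 401/30 = 11/(-374/1891) - 401/30 = 11*(-1891/374) - 401/30 = -1891/34 - 401/30 = -17591/255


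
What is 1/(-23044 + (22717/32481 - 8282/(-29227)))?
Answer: -949322187/21875247519827 ≈ -4.3397e-5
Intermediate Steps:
1/(-23044 + (22717/32481 - 8282/(-29227))) = 1/(-23044 + (22717*(1/32481) - 8282*(-1/29227))) = 1/(-23044 + (22717/32481 + 8282/29227)) = 1/(-23044 + 932957401/949322187) = 1/(-21875247519827/949322187) = -949322187/21875247519827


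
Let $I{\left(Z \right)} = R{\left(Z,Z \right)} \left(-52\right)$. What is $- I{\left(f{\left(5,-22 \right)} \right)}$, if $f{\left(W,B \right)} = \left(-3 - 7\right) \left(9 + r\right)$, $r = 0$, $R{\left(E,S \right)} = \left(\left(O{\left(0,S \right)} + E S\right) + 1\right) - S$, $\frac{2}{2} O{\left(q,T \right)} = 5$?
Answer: $426192$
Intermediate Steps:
$O{\left(q,T \right)} = 5$
$R{\left(E,S \right)} = 6 - S + E S$ ($R{\left(E,S \right)} = \left(\left(5 + E S\right) + 1\right) - S = \left(6 + E S\right) - S = 6 - S + E S$)
$f{\left(W,B \right)} = -90$ ($f{\left(W,B \right)} = \left(-3 - 7\right) \left(9 + 0\right) = \left(-10\right) 9 = -90$)
$I{\left(Z \right)} = -312 - 52 Z^{2} + 52 Z$ ($I{\left(Z \right)} = \left(6 - Z + Z Z\right) \left(-52\right) = \left(6 - Z + Z^{2}\right) \left(-52\right) = \left(6 + Z^{2} - Z\right) \left(-52\right) = -312 - 52 Z^{2} + 52 Z$)
$- I{\left(f{\left(5,-22 \right)} \right)} = - (-312 - 52 \left(-90\right)^{2} + 52 \left(-90\right)) = - (-312 - 421200 - 4680) = \left(-1\right) \left(-426192\right) = 426192$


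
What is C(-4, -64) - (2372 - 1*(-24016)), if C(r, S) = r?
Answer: -26392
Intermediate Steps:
C(-4, -64) - (2372 - 1*(-24016)) = -4 - (2372 - 1*(-24016)) = -4 - (2372 + 24016) = -4 - 1*26388 = -4 - 26388 = -26392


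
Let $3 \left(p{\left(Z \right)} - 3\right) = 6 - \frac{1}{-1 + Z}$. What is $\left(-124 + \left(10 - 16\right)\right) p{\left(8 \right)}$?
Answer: $- \frac{13520}{21} \approx -643.81$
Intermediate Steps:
$p{\left(Z \right)} = 5 - \frac{1}{3 \left(-1 + Z\right)}$ ($p{\left(Z \right)} = 3 + \frac{6 - \frac{1}{-1 + Z}}{3} = 3 + \left(2 - \frac{1}{3 \left(-1 + Z\right)}\right) = 5 - \frac{1}{3 \left(-1 + Z\right)}$)
$\left(-124 + \left(10 - 16\right)\right) p{\left(8 \right)} = \left(-124 + \left(10 - 16\right)\right) \frac{-16 + 15 \cdot 8}{3 \left(-1 + 8\right)} = \left(-124 + \left(10 - 16\right)\right) \frac{-16 + 120}{3 \cdot 7} = \left(-124 - 6\right) \frac{1}{3} \cdot \frac{1}{7} \cdot 104 = \left(-130\right) \frac{104}{21} = - \frac{13520}{21}$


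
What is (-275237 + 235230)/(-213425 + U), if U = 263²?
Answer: 40007/144256 ≈ 0.27733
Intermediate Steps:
U = 69169
(-275237 + 235230)/(-213425 + U) = (-275237 + 235230)/(-213425 + 69169) = -40007/(-144256) = -40007*(-1/144256) = 40007/144256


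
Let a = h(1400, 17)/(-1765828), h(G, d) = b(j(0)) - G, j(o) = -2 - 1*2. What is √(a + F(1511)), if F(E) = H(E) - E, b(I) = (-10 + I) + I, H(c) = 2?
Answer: 7*I*√24006549087562/882914 ≈ 38.846*I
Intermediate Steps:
j(o) = -4 (j(o) = -2 - 2 = -4)
b(I) = -10 + 2*I
h(G, d) = -18 - G (h(G, d) = (-10 + 2*(-4)) - G = (-10 - 8) - G = -18 - G)
F(E) = 2 - E
a = 709/882914 (a = (-18 - 1*1400)/(-1765828) = (-18 - 1400)*(-1/1765828) = -1418*(-1/1765828) = 709/882914 ≈ 0.00080302)
√(a + F(1511)) = √(709/882914 + (2 - 1*1511)) = √(709/882914 + (2 - 1511)) = √(709/882914 - 1509) = √(-1332316517/882914) = 7*I*√24006549087562/882914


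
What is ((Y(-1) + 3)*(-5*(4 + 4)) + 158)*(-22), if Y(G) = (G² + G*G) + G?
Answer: 44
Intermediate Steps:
Y(G) = G + 2*G² (Y(G) = (G² + G²) + G = 2*G² + G = G + 2*G²)
((Y(-1) + 3)*(-5*(4 + 4)) + 158)*(-22) = ((-(1 + 2*(-1)) + 3)*(-5*(4 + 4)) + 158)*(-22) = ((-(1 - 2) + 3)*(-5*8) + 158)*(-22) = ((-1*(-1) + 3)*(-40) + 158)*(-22) = ((1 + 3)*(-40) + 158)*(-22) = (4*(-40) + 158)*(-22) = (-160 + 158)*(-22) = -2*(-22) = 44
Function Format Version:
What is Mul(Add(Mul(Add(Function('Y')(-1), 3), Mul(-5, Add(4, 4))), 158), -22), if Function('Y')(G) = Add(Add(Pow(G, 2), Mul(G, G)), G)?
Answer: 44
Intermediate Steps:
Function('Y')(G) = Add(G, Mul(2, Pow(G, 2))) (Function('Y')(G) = Add(Add(Pow(G, 2), Pow(G, 2)), G) = Add(Mul(2, Pow(G, 2)), G) = Add(G, Mul(2, Pow(G, 2))))
Mul(Add(Mul(Add(Function('Y')(-1), 3), Mul(-5, Add(4, 4))), 158), -22) = Mul(Add(Mul(Add(Mul(-1, Add(1, Mul(2, -1))), 3), Mul(-5, Add(4, 4))), 158), -22) = Mul(Add(Mul(Add(Mul(-1, Add(1, -2)), 3), Mul(-5, 8)), 158), -22) = Mul(Add(Mul(Add(Mul(-1, -1), 3), -40), 158), -22) = Mul(Add(Mul(Add(1, 3), -40), 158), -22) = Mul(Add(Mul(4, -40), 158), -22) = Mul(Add(-160, 158), -22) = Mul(-2, -22) = 44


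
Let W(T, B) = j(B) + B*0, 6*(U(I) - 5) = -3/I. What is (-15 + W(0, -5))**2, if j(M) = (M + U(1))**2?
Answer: 3481/16 ≈ 217.56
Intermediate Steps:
U(I) = 5 - 1/(2*I) (U(I) = 5 + (-3/I)/6 = 5 - 1/(2*I))
j(M) = (9/2 + M)**2 (j(M) = (M + (5 - 1/2/1))**2 = (M + (5 - 1/2*1))**2 = (M + (5 - 1/2))**2 = (M + 9/2)**2 = (9/2 + M)**2)
W(T, B) = (9 + 2*B)**2/4 (W(T, B) = (9 + 2*B)**2/4 + B*0 = (9 + 2*B)**2/4 + 0 = (9 + 2*B)**2/4)
(-15 + W(0, -5))**2 = (-15 + (9 + 2*(-5))**2/4)**2 = (-15 + (9 - 10)**2/4)**2 = (-15 + (1/4)*(-1)**2)**2 = (-15 + (1/4)*1)**2 = (-15 + 1/4)**2 = (-59/4)**2 = 3481/16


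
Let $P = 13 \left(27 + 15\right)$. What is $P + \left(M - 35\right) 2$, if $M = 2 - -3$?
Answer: $486$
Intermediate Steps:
$M = 5$ ($M = 2 + 3 = 5$)
$P = 546$ ($P = 13 \cdot 42 = 546$)
$P + \left(M - 35\right) 2 = 546 + \left(5 - 35\right) 2 = 546 - 60 = 486$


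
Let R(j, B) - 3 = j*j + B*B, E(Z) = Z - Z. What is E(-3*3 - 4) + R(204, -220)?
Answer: 90019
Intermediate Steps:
E(Z) = 0
R(j, B) = 3 + B² + j² (R(j, B) = 3 + (j*j + B*B) = 3 + (j² + B²) = 3 + (B² + j²) = 3 + B² + j²)
E(-3*3 - 4) + R(204, -220) = 0 + (3 + (-220)² + 204²) = 0 + (3 + 48400 + 41616) = 0 + 90019 = 90019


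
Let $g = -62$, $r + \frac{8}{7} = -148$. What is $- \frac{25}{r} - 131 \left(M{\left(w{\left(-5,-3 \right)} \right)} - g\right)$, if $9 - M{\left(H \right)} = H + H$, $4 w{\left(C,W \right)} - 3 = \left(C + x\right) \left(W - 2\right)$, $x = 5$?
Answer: $- \frac{9504923}{1044} \approx -9104.3$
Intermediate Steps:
$r = - \frac{1044}{7}$ ($r = - \frac{8}{7} - 148 = - \frac{1044}{7} \approx -149.14$)
$w{\left(C,W \right)} = \frac{3}{4} + \frac{\left(-2 + W\right) \left(5 + C\right)}{4}$ ($w{\left(C,W \right)} = \frac{3}{4} + \frac{\left(C + 5\right) \left(W - 2\right)}{4} = \frac{3}{4} + \frac{\left(5 + C\right) \left(-2 + W\right)}{4} = \frac{3}{4} + \frac{\left(-2 + W\right) \left(5 + C\right)}{4}$)
$M{\left(H \right)} = 9 - 2 H$ ($M{\left(H \right)} = 9 - \left(H + H\right) = 9 - 2 H$)
$- \frac{25}{r} - 131 \left(M{\left(w{\left(-5,-3 \right)} \right)} - g\right) = - \frac{25}{- \frac{1044}{7}} - 131 \left(\left(9 - 2 \left(- \frac{7}{4} - - \frac{5}{2} + \frac{5}{4} \left(-3\right) + \frac{1}{4} \left(-5\right) \left(-3\right)\right)\right) - -62\right) = \left(-25\right) \left(- \frac{7}{1044}\right) - 131 \left(\left(9 - 2 \left(- \frac{7}{4} + \frac{5}{2} - \frac{15}{4} + \frac{15}{4}\right)\right) + 62\right) = \frac{175}{1044} - 131 \left(\left(9 - \frac{3}{2}\right) + 62\right) = \frac{175}{1044} - 131 \left(\frac{15}{2} + 62\right) = \frac{175}{1044} - \frac{18209}{2} = - \frac{9504923}{1044}$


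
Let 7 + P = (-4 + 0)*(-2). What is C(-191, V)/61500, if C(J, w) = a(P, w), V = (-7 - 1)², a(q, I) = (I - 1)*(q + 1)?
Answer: 21/10250 ≈ 0.0020488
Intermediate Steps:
P = 1 (P = -7 + (-4 + 0)*(-2) = -7 - 4*(-2) = -7 + 8 = 1)
a(q, I) = (1 + q)*(-1 + I) (a(q, I) = (-1 + I)*(1 + q) = (1 + q)*(-1 + I))
V = 64 (V = (-8)² = 64)
C(J, w) = -2 + 2*w (C(J, w) = -1 + w - 1*1 + w*1 = -1 + w - 1 + w = -2 + 2*w)
C(-191, V)/61500 = (-2 + 2*64)/61500 = (-2 + 128)*(1/61500) = 126*(1/61500) = 21/10250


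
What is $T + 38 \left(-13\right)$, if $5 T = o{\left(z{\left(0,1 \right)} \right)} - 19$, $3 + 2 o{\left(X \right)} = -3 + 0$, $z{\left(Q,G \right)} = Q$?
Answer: $- \frac{2492}{5} \approx -498.4$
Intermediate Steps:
$o{\left(X \right)} = -3$ ($o{\left(X \right)} = - \frac{3}{2} + \frac{-3 + 0}{2} = - \frac{3}{2} + \frac{1}{2} \left(-3\right) = - \frac{3}{2} - \frac{3}{2} = -3$)
$T = - \frac{22}{5}$ ($T = \frac{-3 - 19}{5} = \frac{1}{5} \left(-22\right) = - \frac{22}{5} \approx -4.4$)
$T + 38 \left(-13\right) = - \frac{22}{5} + 38 \left(-13\right) = - \frac{22}{5} - 494 = - \frac{2492}{5}$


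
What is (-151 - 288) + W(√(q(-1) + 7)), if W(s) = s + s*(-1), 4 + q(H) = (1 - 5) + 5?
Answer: -439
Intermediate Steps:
q(H) = -3 (q(H) = -4 + ((1 - 5) + 5) = -4 + (-4 + 5) = -4 + 1 = -3)
W(s) = 0 (W(s) = s - s = 0)
(-151 - 288) + W(√(q(-1) + 7)) = (-151 - 288) + 0 = -439 + 0 = -439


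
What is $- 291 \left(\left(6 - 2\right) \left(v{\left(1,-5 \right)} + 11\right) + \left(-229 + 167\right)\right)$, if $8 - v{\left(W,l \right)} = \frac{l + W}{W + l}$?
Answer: $-2910$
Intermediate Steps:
$v{\left(W,l \right)} = 7$ ($v{\left(W,l \right)} = 8 - \frac{l + W}{W + l} = 8 - \frac{W + l}{W + l} = 8 - 1 = 7$)
$- 291 \left(\left(6 - 2\right) \left(v{\left(1,-5 \right)} + 11\right) + \left(-229 + 167\right)\right) = - 291 \left(\left(6 - 2\right) \left(7 + 11\right) + \left(-229 + 167\right)\right) = - 291 \left(4 \cdot 18 - 62\right) = - 291 \left(72 - 62\right) = \left(-291\right) 10 = -2910$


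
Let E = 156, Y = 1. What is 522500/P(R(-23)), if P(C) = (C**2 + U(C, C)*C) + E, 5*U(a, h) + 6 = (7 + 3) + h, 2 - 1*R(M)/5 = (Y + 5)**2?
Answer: 5225/347 ≈ 15.058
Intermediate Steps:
R(M) = -170 (R(M) = 10 - 5*(1 + 5)**2 = 10 - 5*6**2 = 10 - 5*36 = 10 - 180 = -170)
U(a, h) = 4/5 + h/5 (U(a, h) = -6/5 + ((7 + 3) + h)/5 = -6/5 + (10 + h)/5 = -6/5 + (2 + h/5) = 4/5 + h/5)
P(C) = 156 + C**2 + C*(4/5 + C/5) (P(C) = (C**2 + (4/5 + C/5)*C) + 156 = (C**2 + C*(4/5 + C/5)) + 156 = 156 + C**2 + C*(4/5 + C/5))
522500/P(R(-23)) = 522500/(156 + (4/5)*(-170) + (6/5)*(-170)**2) = 522500/(156 - 136 + (6/5)*28900) = 522500/(156 - 136 + 34680) = 522500/34700 = 522500*(1/34700) = 5225/347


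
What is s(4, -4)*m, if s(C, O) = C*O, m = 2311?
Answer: -36976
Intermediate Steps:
s(4, -4)*m = (4*(-4))*2311 = -16*2311 = -36976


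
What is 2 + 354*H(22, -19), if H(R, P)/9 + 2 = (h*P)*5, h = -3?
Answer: 901640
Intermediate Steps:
H(R, P) = -18 - 135*P (H(R, P) = -18 + 9*(-3*P*5) = -18 + 9*(-15*P) = -18 - 135*P)
2 + 354*H(22, -19) = 2 + 354*(-18 - 135*(-19)) = 2 + 354*(-18 + 2565) = 2 + 354*2547 = 2 + 901638 = 901640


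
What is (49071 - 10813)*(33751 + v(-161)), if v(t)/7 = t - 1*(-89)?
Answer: 1271963726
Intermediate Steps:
v(t) = 623 + 7*t (v(t) = 7*(t - 1*(-89)) = 7*(t + 89) = 7*(89 + t) = 623 + 7*t)
(49071 - 10813)*(33751 + v(-161)) = (49071 - 10813)*(33751 + (623 + 7*(-161))) = 38258*(33751 + (623 - 1127)) = 38258*(33751 - 504) = 38258*33247 = 1271963726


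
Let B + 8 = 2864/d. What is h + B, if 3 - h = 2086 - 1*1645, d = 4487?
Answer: -1998338/4487 ≈ -445.36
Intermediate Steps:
B = -33032/4487 (B = -8 + 2864/4487 = -33032/4487 ≈ -7.3617)
h = -438 (h = 3 - (2086 - 1*1645) = 3 - (2086 - 1645) = 3 - 1*441 = 3 - 441 = -438)
h + B = -438 - 33032/4487 = -1998338/4487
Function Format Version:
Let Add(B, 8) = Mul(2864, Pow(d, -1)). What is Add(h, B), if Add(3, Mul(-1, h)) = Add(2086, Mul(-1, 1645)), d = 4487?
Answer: Rational(-1998338, 4487) ≈ -445.36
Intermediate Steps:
B = Rational(-33032, 4487) (B = Add(-8, Mul(2864, Pow(4487, -1))) = Add(-8, Mul(2864, Rational(1, 4487))) = Add(-8, Rational(2864, 4487)) = Rational(-33032, 4487) ≈ -7.3617)
h = -438 (h = Add(3, Mul(-1, Add(2086, Mul(-1, 1645)))) = Add(3, Mul(-1, Add(2086, -1645))) = Add(3, Mul(-1, 441)) = Add(3, -441) = -438)
Add(h, B) = Add(-438, Rational(-33032, 4487)) = Rational(-1998338, 4487)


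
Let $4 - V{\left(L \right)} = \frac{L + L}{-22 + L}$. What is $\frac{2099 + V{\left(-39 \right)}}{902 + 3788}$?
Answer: $\frac{3663}{8174} \approx 0.44813$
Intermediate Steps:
$V{\left(L \right)} = 4 - \frac{2 L}{-22 + L}$ ($V{\left(L \right)} = 4 - \frac{L + L}{-22 + L} = 4 - \frac{2 L}{-22 + L}$)
$\frac{2099 + V{\left(-39 \right)}}{902 + 3788} = \frac{2099 + \frac{2 \left(-44 - 39\right)}{-22 - 39}}{902 + 3788} = \frac{2099 + 2 \frac{1}{-61} \left(-83\right)}{4690} = \left(2099 + 2 \left(- \frac{1}{61}\right) \left(-83\right)\right) \frac{1}{4690} = \left(2099 + \frac{166}{61}\right) \frac{1}{4690} = \frac{128205}{61} \cdot \frac{1}{4690} = \frac{3663}{8174}$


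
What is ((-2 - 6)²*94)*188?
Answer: 1131008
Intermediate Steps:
((-2 - 6)²*94)*188 = ((-8)²*94)*188 = (64*94)*188 = 6016*188 = 1131008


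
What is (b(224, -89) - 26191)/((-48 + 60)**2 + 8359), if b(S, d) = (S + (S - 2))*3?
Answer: -24853/8503 ≈ -2.9229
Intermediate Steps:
b(S, d) = -6 + 6*S (b(S, d) = (S + (-2 + S))*3 = (-2 + 2*S)*3 = -6 + 6*S)
(b(224, -89) - 26191)/((-48 + 60)**2 + 8359) = ((-6 + 6*224) - 26191)/((-48 + 60)**2 + 8359) = ((-6 + 1344) - 26191)/(12**2 + 8359) = (1338 - 26191)/(144 + 8359) = -24853/8503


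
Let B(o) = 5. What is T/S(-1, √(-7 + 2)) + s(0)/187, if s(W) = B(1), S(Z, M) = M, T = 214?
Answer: 5/187 - 214*I*√5/5 ≈ 0.026738 - 95.704*I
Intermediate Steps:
s(W) = 5
T/S(-1, √(-7 + 2)) + s(0)/187 = 214/(√(-7 + 2)) + 5/187 = 214/(√(-5)) + 5*(1/187) = 214/((I*√5)) + 5/187 = 214*(-I*√5/5) + 5/187 = -214*I*√5/5 + 5/187 = 5/187 - 214*I*√5/5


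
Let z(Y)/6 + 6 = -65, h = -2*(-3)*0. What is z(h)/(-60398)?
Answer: 213/30199 ≈ 0.0070532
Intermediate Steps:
h = 0 (h = 6*0 = 0)
z(Y) = -426 (z(Y) = -36 + 6*(-65) = -36 - 390 = -426)
z(h)/(-60398) = -426/(-60398) = -426*(-1/60398) = 213/30199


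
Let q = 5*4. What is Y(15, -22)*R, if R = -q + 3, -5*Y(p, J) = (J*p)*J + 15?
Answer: 24735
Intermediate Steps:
Y(p, J) = -3 - p*J²/5 (Y(p, J) = -((J*p)*J + 15)/5 = -(p*J² + 15)/5 = -(15 + p*J²)/5 = -3 - p*J²/5)
q = 20
R = -17 (R = -1*20 + 3 = -20 + 3 = -17)
Y(15, -22)*R = (-3 - ⅕*15*(-22)²)*(-17) = (-3 - ⅕*15*484)*(-17) = (-3 - 1452)*(-17) = -1455*(-17) = 24735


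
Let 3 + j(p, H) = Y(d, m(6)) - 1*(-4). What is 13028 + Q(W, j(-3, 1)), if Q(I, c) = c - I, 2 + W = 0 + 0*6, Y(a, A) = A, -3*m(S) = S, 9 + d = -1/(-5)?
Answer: 13029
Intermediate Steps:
d = -44/5 (d = -9 - 1/(-5) = -9 - 1*(-⅕) = -9 + ⅕ = -44/5 ≈ -8.8000)
m(S) = -S/3
j(p, H) = -1 (j(p, H) = -3 + (-⅓*6 - 1*(-4)) = -3 + (-2 + 4) = -3 + 2 = -1)
W = -2 (W = -2 + (0 + 0*6) = -2 + (0 + 0) = -2 + 0 = -2)
13028 + Q(W, j(-3, 1)) = 13028 + (-1 - 1*(-2)) = 13028 + (-1 + 2) = 13028 + 1 = 13029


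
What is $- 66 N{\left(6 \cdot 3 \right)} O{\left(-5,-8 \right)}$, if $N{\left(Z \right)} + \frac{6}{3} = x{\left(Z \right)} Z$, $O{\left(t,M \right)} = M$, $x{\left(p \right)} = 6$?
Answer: $55968$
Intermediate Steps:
$N{\left(Z \right)} = -2 + 6 Z$
$- 66 N{\left(6 \cdot 3 \right)} O{\left(-5,-8 \right)} = - 66 \left(-2 + 6 \cdot 6 \cdot 3\right) \left(-8\right) = - 66 \left(-2 + 6 \cdot 18\right) \left(-8\right) = - 66 \left(-2 + 108\right) \left(-8\right) = \left(-66\right) 106 \left(-8\right) = \left(-6996\right) \left(-8\right) = 55968$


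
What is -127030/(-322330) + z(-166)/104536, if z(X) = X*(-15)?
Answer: 704090489/1684754444 ≈ 0.41792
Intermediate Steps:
z(X) = -15*X
-127030/(-322330) + z(-166)/104536 = -127030/(-322330) - 15*(-166)/104536 = -127030*(-1/322330) + 2490*(1/104536) = 12703/32233 + 1245/52268 = 704090489/1684754444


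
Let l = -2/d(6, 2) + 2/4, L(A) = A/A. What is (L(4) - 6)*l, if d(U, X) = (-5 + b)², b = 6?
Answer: 15/2 ≈ 7.5000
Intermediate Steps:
d(U, X) = 1 (d(U, X) = (-5 + 6)² = 1² = 1)
L(A) = 1
l = -3/2 (l = -2/1 + 2/4 = -2*1 + 2*(¼) = -2 + ½ = -3/2 ≈ -1.5000)
(L(4) - 6)*l = (1 - 6)*(-3/2) = -5*(-3/2) = 15/2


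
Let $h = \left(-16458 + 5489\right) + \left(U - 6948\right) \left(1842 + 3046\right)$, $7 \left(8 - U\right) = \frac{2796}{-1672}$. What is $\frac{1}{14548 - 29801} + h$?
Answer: $- \frac{108172704180738}{3187877} \approx -3.3933 \cdot 10^{7}$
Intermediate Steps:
$U = \frac{24107}{2926}$ ($U = 8 - \frac{2796 \frac{1}{-1672}}{7} = 8 - \frac{2796 \left(- \frac{1}{1672}\right)}{7} = 8 - - \frac{699}{2926} = 8 + \frac{699}{2926} = \frac{24107}{2926} \approx 8.2389$)
$h = - \frac{49643278651}{1463}$ ($h = \left(-16458 + 5489\right) + \left(\frac{24107}{2926} - 6948\right) \left(1842 + 3046\right) = -10969 - \frac{49627231004}{1463} = - \frac{49643278651}{1463} \approx -3.3933 \cdot 10^{7}$)
$\frac{1}{14548 - 29801} + h = \frac{1}{14548 - 29801} - \frac{49643278651}{1463} = \frac{1}{-15253} - \frac{49643278651}{1463} = - \frac{1}{15253} - \frac{49643278651}{1463} = - \frac{108172704180738}{3187877}$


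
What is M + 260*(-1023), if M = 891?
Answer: -265089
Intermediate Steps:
M + 260*(-1023) = 891 + 260*(-1023) = 891 - 265980 = -265089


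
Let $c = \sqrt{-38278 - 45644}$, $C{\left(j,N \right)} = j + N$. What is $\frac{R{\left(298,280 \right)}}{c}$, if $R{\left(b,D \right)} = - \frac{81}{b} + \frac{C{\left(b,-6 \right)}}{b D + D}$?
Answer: $\frac{209197 i \sqrt{83922}}{65429157885} \approx 0.00092624 i$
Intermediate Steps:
$C{\left(j,N \right)} = N + j$
$c = i \sqrt{83922}$ ($c = \sqrt{-83922} = i \sqrt{83922} \approx 289.69 i$)
$R{\left(b,D \right)} = - \frac{81}{b} + \frac{-6 + b}{D + D b}$ ($R{\left(b,D \right)} = - \frac{81}{b} + \frac{-6 + b}{b D + D} = - \frac{81}{b} + \frac{-6 + b}{D b + D} = - \frac{81}{b} + \frac{-6 + b}{D + D b}$)
$\frac{R{\left(298,280 \right)}}{c} = \frac{\frac{1}{280} \cdot \frac{1}{298} \frac{1}{1 + 298} \left(\left(-81\right) 280 + 298 \left(-6 + 298\right) - 22680 \cdot 298\right)}{i \sqrt{83922}} = \frac{1}{280} \cdot \frac{1}{298} \cdot \frac{1}{299} \left(-22680 + 298 \cdot 292 - 6758640\right) \left(- \frac{i \sqrt{83922}}{83922}\right) = \frac{1}{280} \cdot \frac{1}{298} \cdot \frac{1}{299} \left(-22680 + 87016 - 6758640\right) \left(- \frac{i \sqrt{83922}}{83922}\right) = \frac{1}{280} \cdot \frac{1}{298} \cdot \frac{1}{299} \left(-6694304\right) \left(- \frac{i \sqrt{83922}}{83922}\right) = - \frac{418394 \left(- \frac{i \sqrt{83922}}{83922}\right)}{1559285} = \frac{209197 i \sqrt{83922}}{65429157885}$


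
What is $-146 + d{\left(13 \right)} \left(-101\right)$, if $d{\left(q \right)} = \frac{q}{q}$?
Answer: $-247$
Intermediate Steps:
$d{\left(q \right)} = 1$
$-146 + d{\left(13 \right)} \left(-101\right) = -146 + 1 \left(-101\right) = -146 - 101 = -247$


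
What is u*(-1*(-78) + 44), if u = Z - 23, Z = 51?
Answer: 3416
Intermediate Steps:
u = 28 (u = 51 - 23 = 28)
u*(-1*(-78) + 44) = 28*(-1*(-78) + 44) = 28*(78 + 44) = 28*122 = 3416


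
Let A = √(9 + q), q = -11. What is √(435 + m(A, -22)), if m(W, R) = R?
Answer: √413 ≈ 20.322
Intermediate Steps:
A = I*√2 (A = √(9 - 11) = √(-2) = I*√2 ≈ 1.4142*I)
√(435 + m(A, -22)) = √(435 - 22) = √413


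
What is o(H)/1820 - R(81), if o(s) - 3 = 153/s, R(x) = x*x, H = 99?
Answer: -13135117/2002 ≈ -6561.0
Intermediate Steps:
R(x) = x**2
o(s) = 3 + 153/s
o(H)/1820 - R(81) = (3 + 153/99)/1820 - 1*81**2 = (3 + 153*(1/99))*(1/1820) - 1*6561 = (3 + 17/11)*(1/1820) - 6561 = (50/11)*(1/1820) - 6561 = 5/2002 - 6561 = -13135117/2002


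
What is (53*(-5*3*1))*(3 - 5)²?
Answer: -3180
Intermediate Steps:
(53*(-5*3*1))*(3 - 5)² = (53*(-15*1))*(-2)² = (53*(-15))*4 = -795*4 = -3180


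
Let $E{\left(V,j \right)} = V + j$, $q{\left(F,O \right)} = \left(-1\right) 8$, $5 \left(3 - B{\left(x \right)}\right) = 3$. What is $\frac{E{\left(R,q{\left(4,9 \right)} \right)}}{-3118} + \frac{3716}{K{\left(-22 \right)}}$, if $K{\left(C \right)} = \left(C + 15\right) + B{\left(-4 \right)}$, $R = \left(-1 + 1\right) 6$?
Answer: $- \frac{28966128}{35857} \approx -807.82$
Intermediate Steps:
$B{\left(x \right)} = \frac{12}{5}$ ($B{\left(x \right)} = 3 - \frac{3}{5} = \frac{12}{5}$)
$R = 0$ ($R = 0 \cdot 6 = 0$)
$q{\left(F,O \right)} = -8$
$K{\left(C \right)} = \frac{87}{5} + C$ ($K{\left(C \right)} = \left(C + 15\right) + \frac{12}{5} = \left(15 + C\right) + \frac{12}{5} = \frac{87}{5} + C$)
$\frac{E{\left(R,q{\left(4,9 \right)} \right)}}{-3118} + \frac{3716}{K{\left(-22 \right)}} = \frac{0 - 8}{-3118} + \frac{3716}{\frac{87}{5} - 22} = \left(-8\right) \left(- \frac{1}{3118}\right) + \frac{3716}{- \frac{23}{5}} = \frac{4}{1559} + 3716 \left(- \frac{5}{23}\right) = \frac{4}{1559} - \frac{18580}{23} = - \frac{28966128}{35857}$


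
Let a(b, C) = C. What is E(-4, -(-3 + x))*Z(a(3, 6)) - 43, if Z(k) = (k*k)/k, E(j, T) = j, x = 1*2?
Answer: -67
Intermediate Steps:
x = 2
Z(k) = k (Z(k) = k²/k = k)
E(-4, -(-3 + x))*Z(a(3, 6)) - 43 = -4*6 - 43 = -24 - 43 = -67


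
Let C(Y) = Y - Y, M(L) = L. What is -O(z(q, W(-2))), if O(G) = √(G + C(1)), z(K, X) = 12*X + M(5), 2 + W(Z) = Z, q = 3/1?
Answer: -I*√43 ≈ -6.5574*I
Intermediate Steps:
q = 3 (q = 3*1 = 3)
C(Y) = 0
W(Z) = -2 + Z
z(K, X) = 5 + 12*X (z(K, X) = 12*X + 5 = 5 + 12*X)
O(G) = √G (O(G) = √(G + 0) = √G)
-O(z(q, W(-2))) = -√(5 + 12*(-2 - 2)) = -√(5 + 12*(-4)) = -√(5 - 48) = -√(-43) = -I*√43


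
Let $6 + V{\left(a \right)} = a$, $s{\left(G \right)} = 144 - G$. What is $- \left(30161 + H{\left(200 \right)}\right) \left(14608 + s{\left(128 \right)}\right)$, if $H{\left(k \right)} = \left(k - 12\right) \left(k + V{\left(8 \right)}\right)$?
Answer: $-996435488$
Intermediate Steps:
$V{\left(a \right)} = -6 + a$
$H{\left(k \right)} = \left(-12 + k\right) \left(2 + k\right)$ ($H{\left(k \right)} = \left(k - 12\right) \left(k + \left(-6 + 8\right)\right) = \left(-12 + k\right) \left(k + 2\right) = \left(-12 + k\right) \left(2 + k\right)$)
$- \left(30161 + H{\left(200 \right)}\right) \left(14608 + s{\left(128 \right)}\right) = - \left(30161 - \left(2024 - 40000\right)\right) \left(14608 + \left(144 - 128\right)\right) = - \left(30161 - -37976\right) \left(14608 + \left(144 - 128\right)\right) = - \left(30161 + 37976\right) \left(14608 + 16\right) = - 68137 \cdot 14624 = \left(-1\right) 996435488 = -996435488$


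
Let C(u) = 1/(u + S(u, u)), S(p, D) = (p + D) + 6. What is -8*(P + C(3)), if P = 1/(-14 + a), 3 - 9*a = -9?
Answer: 28/285 ≈ 0.098246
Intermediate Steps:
a = 4/3 (a = ⅓ - ⅑*(-9) = ⅓ + 1 = 4/3 ≈ 1.3333)
S(p, D) = 6 + D + p (S(p, D) = (D + p) + 6 = 6 + D + p)
P = -3/38 (P = 1/(-14 + 4/3) = 1/(-38/3) = -3/38 ≈ -0.078947)
C(u) = 1/(6 + 3*u) (C(u) = 1/(u + (6 + u + u)) = 1/(u + (6 + 2*u)) = 1/(6 + 3*u))
-8*(P + C(3)) = -8*(-3/38 + 1/(3*(2 + 3))) = -8*(-3/38 + (⅓)/5) = -8*(-3/38 + (⅓)*(⅕)) = -8*(-3/38 + 1/15) = -8*(-7/570) = 28/285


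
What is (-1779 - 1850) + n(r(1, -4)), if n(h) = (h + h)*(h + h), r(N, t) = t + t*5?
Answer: -1325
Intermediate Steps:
r(N, t) = 6*t (r(N, t) = t + 5*t = 6*t)
n(h) = 4*h² (n(h) = (2*h)*(2*h) = 4*h²)
(-1779 - 1850) + n(r(1, -4)) = (-1779 - 1850) + 4*(6*(-4))² = -3629 + 4*(-24)² = -3629 + 4*576 = -3629 + 2304 = -1325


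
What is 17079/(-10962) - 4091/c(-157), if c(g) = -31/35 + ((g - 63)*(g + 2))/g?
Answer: 2597233831/150994242 ≈ 17.201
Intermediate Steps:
c(g) = -31/35 + (-63 + g)*(2 + g)/g (c(g) = -31*1/35 + ((-63 + g)*(2 + g))/g = -31/35 + (-63 + g)*(2 + g)/g)
17079/(-10962) - 4091/c(-157) = 17079/(-10962) - 4091/(-2166/35 - 157 - 126/(-157)) = 17079*(-1/10962) - 4091/(-2166/35 - 157 - 126*(-1/157)) = -5693/3654 - 4091/(-2166/35 - 157 + 126/157) = -5693/3654 - 4091/(-1198367/5495) = -5693/3654 - 4091*(-5495/1198367) = -5693/3654 + 22480045/1198367 = 2597233831/150994242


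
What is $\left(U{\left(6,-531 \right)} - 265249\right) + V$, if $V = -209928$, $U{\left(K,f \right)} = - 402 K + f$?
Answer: $-478120$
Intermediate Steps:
$U{\left(K,f \right)} = f - 402 K$
$\left(U{\left(6,-531 \right)} - 265249\right) + V = \left(\left(-531 - 2412\right) - 265249\right) - 209928 = \left(-2943 - 265249\right) - 209928 = -268192 - 209928 = -478120$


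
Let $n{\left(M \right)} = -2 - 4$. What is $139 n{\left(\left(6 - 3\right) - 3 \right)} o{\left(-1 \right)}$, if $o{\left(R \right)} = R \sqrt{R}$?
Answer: $834 i \approx 834.0 i$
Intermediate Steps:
$n{\left(M \right)} = -6$ ($n{\left(M \right)} = -2 - 4 = -6$)
$o{\left(R \right)} = R^{\frac{3}{2}}$
$139 n{\left(\left(6 - 3\right) - 3 \right)} o{\left(-1 \right)} = 139 \left(-6\right) \left(-1\right)^{\frac{3}{2}} = - 834 \left(- i\right) = 834 i$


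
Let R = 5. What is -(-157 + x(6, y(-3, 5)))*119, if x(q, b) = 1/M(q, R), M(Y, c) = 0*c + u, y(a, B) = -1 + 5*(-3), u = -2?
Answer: 37485/2 ≈ 18743.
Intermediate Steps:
y(a, B) = -16 (y(a, B) = -1 - 15 = -16)
M(Y, c) = -2 (M(Y, c) = 0*c - 2 = 0 - 2 = -2)
x(q, b) = -1/2 (x(q, b) = 1/(-2) = -1/2)
-(-157 + x(6, y(-3, 5)))*119 = -(-157 - 1/2)*119 = -(-315)*119/2 = -1*(-37485/2) = 37485/2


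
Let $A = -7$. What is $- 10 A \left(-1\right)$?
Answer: $-70$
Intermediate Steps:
$- 10 A \left(-1\right) = \left(-10\right) \left(-7\right) \left(-1\right) = 70 \left(-1\right) = -70$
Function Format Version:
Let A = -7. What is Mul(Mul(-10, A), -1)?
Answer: -70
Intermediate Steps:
Mul(Mul(-10, A), -1) = Mul(Mul(-10, -7), -1) = Mul(70, -1) = -70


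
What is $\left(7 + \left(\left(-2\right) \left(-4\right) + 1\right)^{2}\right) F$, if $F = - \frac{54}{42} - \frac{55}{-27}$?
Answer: $\frac{12496}{189} \approx 66.116$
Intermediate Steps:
$F = \frac{142}{189}$ ($F = \left(-54\right) \frac{1}{42} - - \frac{55}{27} = - \frac{9}{7} + \frac{55}{27} = \frac{142}{189} \approx 0.75132$)
$\left(7 + \left(\left(-2\right) \left(-4\right) + 1\right)^{2}\right) F = \left(7 + \left(\left(-2\right) \left(-4\right) + 1\right)^{2}\right) \frac{142}{189} = \left(7 + \left(8 + 1\right)^{2}\right) \frac{142}{189} = \left(7 + 9^{2}\right) \frac{142}{189} = \left(7 + 81\right) \frac{142}{189} = 88 \cdot \frac{142}{189} = \frac{12496}{189}$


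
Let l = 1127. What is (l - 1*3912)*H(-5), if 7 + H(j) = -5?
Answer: 33420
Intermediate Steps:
H(j) = -12 (H(j) = -7 - 5 = -12)
(l - 1*3912)*H(-5) = (1127 - 1*3912)*(-12) = (1127 - 3912)*(-12) = -2785*(-12) = 33420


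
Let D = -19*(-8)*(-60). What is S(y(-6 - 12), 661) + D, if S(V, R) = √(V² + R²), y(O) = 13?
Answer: -9120 + √437090 ≈ -8458.9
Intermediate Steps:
S(V, R) = √(R² + V²)
D = -9120 (D = 152*(-60) = -9120)
S(y(-6 - 12), 661) + D = √(661² + 13²) - 9120 = √(436921 + 169) - 9120 = √437090 - 9120 = -9120 + √437090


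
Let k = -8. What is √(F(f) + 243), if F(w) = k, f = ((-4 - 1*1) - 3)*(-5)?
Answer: √235 ≈ 15.330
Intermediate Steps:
f = 40 (f = ((-4 - 1) - 3)*(-5) = (-5 - 3)*(-5) = -8*(-5) = 40)
F(w) = -8
√(F(f) + 243) = √(-8 + 243) = √235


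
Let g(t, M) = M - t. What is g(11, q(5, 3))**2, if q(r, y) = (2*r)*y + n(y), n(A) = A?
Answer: 484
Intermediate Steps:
q(r, y) = y + 2*r*y (q(r, y) = (2*r)*y + y = 2*r*y + y = y + 2*r*y)
g(11, q(5, 3))**2 = (3*(1 + 2*5) - 1*11)**2 = (3*(1 + 10) - 11)**2 = (3*11 - 11)**2 = (33 - 11)**2 = 22**2 = 484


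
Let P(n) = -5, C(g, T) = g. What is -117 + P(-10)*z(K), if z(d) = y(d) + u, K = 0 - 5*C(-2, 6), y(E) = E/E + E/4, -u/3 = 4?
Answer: -149/2 ≈ -74.500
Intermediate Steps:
u = -12 (u = -3*4 = -12)
y(E) = 1 + E/4 (y(E) = 1 + E*(¼) = 1 + E/4)
K = 10 (K = 0 - 5*(-2) = 0 + 10 = 10)
z(d) = -11 + d/4 (z(d) = (1 + d/4) - 12 = -11 + d/4)
-117 + P(-10)*z(K) = -117 - 5*(-11 + (¼)*10) = -117 - 5*(-11 + 5/2) = -117 - 5*(-17/2) = -117 + 85/2 = -149/2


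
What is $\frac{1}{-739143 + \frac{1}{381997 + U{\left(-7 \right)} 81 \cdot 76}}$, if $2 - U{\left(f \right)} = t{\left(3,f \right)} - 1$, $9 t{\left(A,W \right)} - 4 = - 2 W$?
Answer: $- \frac{388153}{286900572878} \approx -1.3529 \cdot 10^{-6}$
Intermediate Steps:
$t{\left(A,W \right)} = \frac{4}{9} - \frac{2 W}{9}$ ($t{\left(A,W \right)} = \frac{4}{9} + \frac{\left(-2\right) W}{9} = \frac{4}{9} - \frac{2 W}{9}$)
$U{\left(f \right)} = \frac{23}{9} + \frac{2 f}{9}$ ($U{\left(f \right)} = 2 - \left(\left(\frac{4}{9} - \frac{2 f}{9}\right) - 1\right) = 2 - \left(- \frac{5}{9} - \frac{2 f}{9}\right) = 2 + \left(\frac{5}{9} + \frac{2 f}{9}\right) = \frac{23}{9} + \frac{2 f}{9}$)
$\frac{1}{-739143 + \frac{1}{381997 + U{\left(-7 \right)} 81 \cdot 76}} = \frac{1}{-739143 + \frac{1}{381997 + \left(\frac{23}{9} + \frac{2}{9} \left(-7\right)\right) 81 \cdot 76}} = \frac{1}{-739143 + \frac{1}{381997 + \left(\frac{23}{9} - \frac{14}{9}\right) 81 \cdot 76}} = \frac{1}{-739143 + \frac{1}{381997 + 1 \cdot 81 \cdot 76}} = \frac{1}{-739143 + \frac{1}{381997 + 81 \cdot 76}} = \frac{1}{-739143 + \frac{1}{381997 + 6156}} = \frac{1}{-739143 + \frac{1}{388153}} = \frac{1}{- \frac{286900572878}{388153}} = - \frac{388153}{286900572878}$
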